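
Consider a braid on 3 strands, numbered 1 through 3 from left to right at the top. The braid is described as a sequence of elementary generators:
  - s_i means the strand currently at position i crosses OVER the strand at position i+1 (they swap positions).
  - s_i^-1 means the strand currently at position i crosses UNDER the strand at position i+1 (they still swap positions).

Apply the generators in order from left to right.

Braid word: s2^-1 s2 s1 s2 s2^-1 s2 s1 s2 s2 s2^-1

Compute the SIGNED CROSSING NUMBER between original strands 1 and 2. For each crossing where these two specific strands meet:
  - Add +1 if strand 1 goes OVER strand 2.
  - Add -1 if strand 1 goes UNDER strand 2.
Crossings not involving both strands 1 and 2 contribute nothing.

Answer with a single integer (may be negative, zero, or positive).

Answer: 2

Derivation:
Gen 1: crossing 2x3. Both 1&2? no. Sum: 0
Gen 2: crossing 3x2. Both 1&2? no. Sum: 0
Gen 3: 1 over 2. Both 1&2? yes. Contrib: +1. Sum: 1
Gen 4: crossing 1x3. Both 1&2? no. Sum: 1
Gen 5: crossing 3x1. Both 1&2? no. Sum: 1
Gen 6: crossing 1x3. Both 1&2? no. Sum: 1
Gen 7: crossing 2x3. Both 1&2? no. Sum: 1
Gen 8: 2 over 1. Both 1&2? yes. Contrib: -1. Sum: 0
Gen 9: 1 over 2. Both 1&2? yes. Contrib: +1. Sum: 1
Gen 10: 2 under 1. Both 1&2? yes. Contrib: +1. Sum: 2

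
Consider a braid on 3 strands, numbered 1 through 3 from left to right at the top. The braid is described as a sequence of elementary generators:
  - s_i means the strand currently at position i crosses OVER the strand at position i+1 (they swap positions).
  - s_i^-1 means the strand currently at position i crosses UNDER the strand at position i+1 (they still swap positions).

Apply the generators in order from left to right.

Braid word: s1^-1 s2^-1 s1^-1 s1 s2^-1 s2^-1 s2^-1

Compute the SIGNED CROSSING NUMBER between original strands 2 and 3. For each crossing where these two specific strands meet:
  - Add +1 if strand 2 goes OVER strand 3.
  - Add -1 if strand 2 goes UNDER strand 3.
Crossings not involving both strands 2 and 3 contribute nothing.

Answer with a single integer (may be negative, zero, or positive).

Answer: -2

Derivation:
Gen 1: crossing 1x2. Both 2&3? no. Sum: 0
Gen 2: crossing 1x3. Both 2&3? no. Sum: 0
Gen 3: 2 under 3. Both 2&3? yes. Contrib: -1. Sum: -1
Gen 4: 3 over 2. Both 2&3? yes. Contrib: -1. Sum: -2
Gen 5: crossing 3x1. Both 2&3? no. Sum: -2
Gen 6: crossing 1x3. Both 2&3? no. Sum: -2
Gen 7: crossing 3x1. Both 2&3? no. Sum: -2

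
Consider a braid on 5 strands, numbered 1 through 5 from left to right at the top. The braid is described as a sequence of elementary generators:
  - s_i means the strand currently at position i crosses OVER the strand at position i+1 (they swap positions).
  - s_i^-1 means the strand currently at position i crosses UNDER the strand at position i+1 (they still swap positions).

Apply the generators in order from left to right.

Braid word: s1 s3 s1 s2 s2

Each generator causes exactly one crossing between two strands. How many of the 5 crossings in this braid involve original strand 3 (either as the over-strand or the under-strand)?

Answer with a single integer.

Answer: 1

Derivation:
Gen 1: crossing 1x2. Involves strand 3? no. Count so far: 0
Gen 2: crossing 3x4. Involves strand 3? yes. Count so far: 1
Gen 3: crossing 2x1. Involves strand 3? no. Count so far: 1
Gen 4: crossing 2x4. Involves strand 3? no. Count so far: 1
Gen 5: crossing 4x2. Involves strand 3? no. Count so far: 1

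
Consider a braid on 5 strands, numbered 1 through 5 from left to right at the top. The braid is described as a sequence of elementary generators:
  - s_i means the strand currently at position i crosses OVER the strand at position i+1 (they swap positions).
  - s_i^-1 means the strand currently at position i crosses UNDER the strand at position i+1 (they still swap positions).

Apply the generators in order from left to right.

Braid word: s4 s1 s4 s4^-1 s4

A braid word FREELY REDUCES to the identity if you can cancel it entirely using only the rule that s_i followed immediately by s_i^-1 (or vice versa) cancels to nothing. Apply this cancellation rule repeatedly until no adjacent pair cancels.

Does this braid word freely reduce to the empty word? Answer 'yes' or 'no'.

Answer: no

Derivation:
Gen 1 (s4): push. Stack: [s4]
Gen 2 (s1): push. Stack: [s4 s1]
Gen 3 (s4): push. Stack: [s4 s1 s4]
Gen 4 (s4^-1): cancels prior s4. Stack: [s4 s1]
Gen 5 (s4): push. Stack: [s4 s1 s4]
Reduced word: s4 s1 s4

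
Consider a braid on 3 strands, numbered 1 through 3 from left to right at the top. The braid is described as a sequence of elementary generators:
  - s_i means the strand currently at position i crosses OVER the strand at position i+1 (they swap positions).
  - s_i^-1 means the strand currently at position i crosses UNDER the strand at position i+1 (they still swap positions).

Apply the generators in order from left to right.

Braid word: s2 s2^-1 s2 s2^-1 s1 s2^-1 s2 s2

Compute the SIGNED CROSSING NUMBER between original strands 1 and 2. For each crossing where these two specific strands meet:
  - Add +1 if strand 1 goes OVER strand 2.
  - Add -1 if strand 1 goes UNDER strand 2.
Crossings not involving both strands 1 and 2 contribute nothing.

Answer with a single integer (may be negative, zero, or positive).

Gen 1: crossing 2x3. Both 1&2? no. Sum: 0
Gen 2: crossing 3x2. Both 1&2? no. Sum: 0
Gen 3: crossing 2x3. Both 1&2? no. Sum: 0
Gen 4: crossing 3x2. Both 1&2? no. Sum: 0
Gen 5: 1 over 2. Both 1&2? yes. Contrib: +1. Sum: 1
Gen 6: crossing 1x3. Both 1&2? no. Sum: 1
Gen 7: crossing 3x1. Both 1&2? no. Sum: 1
Gen 8: crossing 1x3. Both 1&2? no. Sum: 1

Answer: 1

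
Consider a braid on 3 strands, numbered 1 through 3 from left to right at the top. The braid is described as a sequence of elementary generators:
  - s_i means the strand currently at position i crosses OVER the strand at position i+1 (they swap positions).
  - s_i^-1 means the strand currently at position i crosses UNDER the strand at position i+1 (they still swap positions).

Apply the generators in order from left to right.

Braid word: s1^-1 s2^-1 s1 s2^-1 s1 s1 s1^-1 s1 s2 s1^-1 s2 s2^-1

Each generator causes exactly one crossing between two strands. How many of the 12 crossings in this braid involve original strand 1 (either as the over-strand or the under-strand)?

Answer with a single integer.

Gen 1: crossing 1x2. Involves strand 1? yes. Count so far: 1
Gen 2: crossing 1x3. Involves strand 1? yes. Count so far: 2
Gen 3: crossing 2x3. Involves strand 1? no. Count so far: 2
Gen 4: crossing 2x1. Involves strand 1? yes. Count so far: 3
Gen 5: crossing 3x1. Involves strand 1? yes. Count so far: 4
Gen 6: crossing 1x3. Involves strand 1? yes. Count so far: 5
Gen 7: crossing 3x1. Involves strand 1? yes. Count so far: 6
Gen 8: crossing 1x3. Involves strand 1? yes. Count so far: 7
Gen 9: crossing 1x2. Involves strand 1? yes. Count so far: 8
Gen 10: crossing 3x2. Involves strand 1? no. Count so far: 8
Gen 11: crossing 3x1. Involves strand 1? yes. Count so far: 9
Gen 12: crossing 1x3. Involves strand 1? yes. Count so far: 10

Answer: 10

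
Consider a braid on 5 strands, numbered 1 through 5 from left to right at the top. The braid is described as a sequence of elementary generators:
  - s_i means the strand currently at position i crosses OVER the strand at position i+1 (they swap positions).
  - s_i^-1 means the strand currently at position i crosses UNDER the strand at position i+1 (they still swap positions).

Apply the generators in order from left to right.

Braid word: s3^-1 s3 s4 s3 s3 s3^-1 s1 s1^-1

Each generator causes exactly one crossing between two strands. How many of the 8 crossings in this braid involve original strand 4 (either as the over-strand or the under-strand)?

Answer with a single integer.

Gen 1: crossing 3x4. Involves strand 4? yes. Count so far: 1
Gen 2: crossing 4x3. Involves strand 4? yes. Count so far: 2
Gen 3: crossing 4x5. Involves strand 4? yes. Count so far: 3
Gen 4: crossing 3x5. Involves strand 4? no. Count so far: 3
Gen 5: crossing 5x3. Involves strand 4? no. Count so far: 3
Gen 6: crossing 3x5. Involves strand 4? no. Count so far: 3
Gen 7: crossing 1x2. Involves strand 4? no. Count so far: 3
Gen 8: crossing 2x1. Involves strand 4? no. Count so far: 3

Answer: 3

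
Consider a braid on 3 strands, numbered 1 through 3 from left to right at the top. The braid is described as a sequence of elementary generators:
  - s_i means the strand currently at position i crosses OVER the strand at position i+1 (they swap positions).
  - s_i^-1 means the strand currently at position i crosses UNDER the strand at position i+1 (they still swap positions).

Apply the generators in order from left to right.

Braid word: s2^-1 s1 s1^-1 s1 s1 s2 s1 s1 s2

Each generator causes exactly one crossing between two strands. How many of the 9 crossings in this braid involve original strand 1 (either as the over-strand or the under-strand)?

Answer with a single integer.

Answer: 6

Derivation:
Gen 1: crossing 2x3. Involves strand 1? no. Count so far: 0
Gen 2: crossing 1x3. Involves strand 1? yes. Count so far: 1
Gen 3: crossing 3x1. Involves strand 1? yes. Count so far: 2
Gen 4: crossing 1x3. Involves strand 1? yes. Count so far: 3
Gen 5: crossing 3x1. Involves strand 1? yes. Count so far: 4
Gen 6: crossing 3x2. Involves strand 1? no. Count so far: 4
Gen 7: crossing 1x2. Involves strand 1? yes. Count so far: 5
Gen 8: crossing 2x1. Involves strand 1? yes. Count so far: 6
Gen 9: crossing 2x3. Involves strand 1? no. Count so far: 6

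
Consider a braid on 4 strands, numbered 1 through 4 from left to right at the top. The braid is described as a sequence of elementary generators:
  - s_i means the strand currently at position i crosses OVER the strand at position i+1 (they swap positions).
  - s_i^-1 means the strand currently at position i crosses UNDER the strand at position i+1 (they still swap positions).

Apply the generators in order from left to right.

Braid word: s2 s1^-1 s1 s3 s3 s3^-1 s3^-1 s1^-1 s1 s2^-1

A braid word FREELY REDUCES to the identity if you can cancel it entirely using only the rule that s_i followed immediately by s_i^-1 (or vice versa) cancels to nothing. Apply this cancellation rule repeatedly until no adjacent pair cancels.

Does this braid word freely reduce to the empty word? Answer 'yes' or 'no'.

Answer: yes

Derivation:
Gen 1 (s2): push. Stack: [s2]
Gen 2 (s1^-1): push. Stack: [s2 s1^-1]
Gen 3 (s1): cancels prior s1^-1. Stack: [s2]
Gen 4 (s3): push. Stack: [s2 s3]
Gen 5 (s3): push. Stack: [s2 s3 s3]
Gen 6 (s3^-1): cancels prior s3. Stack: [s2 s3]
Gen 7 (s3^-1): cancels prior s3. Stack: [s2]
Gen 8 (s1^-1): push. Stack: [s2 s1^-1]
Gen 9 (s1): cancels prior s1^-1. Stack: [s2]
Gen 10 (s2^-1): cancels prior s2. Stack: []
Reduced word: (empty)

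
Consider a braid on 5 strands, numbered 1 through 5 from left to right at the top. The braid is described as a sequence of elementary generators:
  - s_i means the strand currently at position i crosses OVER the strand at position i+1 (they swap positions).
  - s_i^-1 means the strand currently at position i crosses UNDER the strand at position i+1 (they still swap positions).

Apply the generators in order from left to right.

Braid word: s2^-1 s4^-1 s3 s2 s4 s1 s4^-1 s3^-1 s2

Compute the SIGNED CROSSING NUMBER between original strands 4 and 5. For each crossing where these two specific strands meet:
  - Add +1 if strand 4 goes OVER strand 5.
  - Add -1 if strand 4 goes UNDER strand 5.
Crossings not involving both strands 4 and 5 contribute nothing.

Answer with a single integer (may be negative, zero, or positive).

Gen 1: crossing 2x3. Both 4&5? no. Sum: 0
Gen 2: 4 under 5. Both 4&5? yes. Contrib: -1. Sum: -1
Gen 3: crossing 2x5. Both 4&5? no. Sum: -1
Gen 4: crossing 3x5. Both 4&5? no. Sum: -1
Gen 5: crossing 2x4. Both 4&5? no. Sum: -1
Gen 6: crossing 1x5. Both 4&5? no. Sum: -1
Gen 7: crossing 4x2. Both 4&5? no. Sum: -1
Gen 8: crossing 3x2. Both 4&5? no. Sum: -1
Gen 9: crossing 1x2. Both 4&5? no. Sum: -1

Answer: -1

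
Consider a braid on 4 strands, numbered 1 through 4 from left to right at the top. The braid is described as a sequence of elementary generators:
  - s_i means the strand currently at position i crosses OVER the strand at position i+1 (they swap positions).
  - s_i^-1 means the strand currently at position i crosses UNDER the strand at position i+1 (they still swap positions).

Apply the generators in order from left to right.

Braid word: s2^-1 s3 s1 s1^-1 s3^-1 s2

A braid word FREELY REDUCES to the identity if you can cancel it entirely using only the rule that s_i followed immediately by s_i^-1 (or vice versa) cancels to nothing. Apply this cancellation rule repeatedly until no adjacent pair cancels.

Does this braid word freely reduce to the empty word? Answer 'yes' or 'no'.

Answer: yes

Derivation:
Gen 1 (s2^-1): push. Stack: [s2^-1]
Gen 2 (s3): push. Stack: [s2^-1 s3]
Gen 3 (s1): push. Stack: [s2^-1 s3 s1]
Gen 4 (s1^-1): cancels prior s1. Stack: [s2^-1 s3]
Gen 5 (s3^-1): cancels prior s3. Stack: [s2^-1]
Gen 6 (s2): cancels prior s2^-1. Stack: []
Reduced word: (empty)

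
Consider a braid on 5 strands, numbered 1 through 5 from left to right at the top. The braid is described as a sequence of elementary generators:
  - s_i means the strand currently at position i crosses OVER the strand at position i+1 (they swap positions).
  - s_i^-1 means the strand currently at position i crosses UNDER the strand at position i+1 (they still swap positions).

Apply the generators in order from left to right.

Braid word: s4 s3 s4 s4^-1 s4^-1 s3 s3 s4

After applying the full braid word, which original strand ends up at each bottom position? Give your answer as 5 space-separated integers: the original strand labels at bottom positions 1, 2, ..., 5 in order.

Gen 1 (s4): strand 4 crosses over strand 5. Perm now: [1 2 3 5 4]
Gen 2 (s3): strand 3 crosses over strand 5. Perm now: [1 2 5 3 4]
Gen 3 (s4): strand 3 crosses over strand 4. Perm now: [1 2 5 4 3]
Gen 4 (s4^-1): strand 4 crosses under strand 3. Perm now: [1 2 5 3 4]
Gen 5 (s4^-1): strand 3 crosses under strand 4. Perm now: [1 2 5 4 3]
Gen 6 (s3): strand 5 crosses over strand 4. Perm now: [1 2 4 5 3]
Gen 7 (s3): strand 4 crosses over strand 5. Perm now: [1 2 5 4 3]
Gen 8 (s4): strand 4 crosses over strand 3. Perm now: [1 2 5 3 4]

Answer: 1 2 5 3 4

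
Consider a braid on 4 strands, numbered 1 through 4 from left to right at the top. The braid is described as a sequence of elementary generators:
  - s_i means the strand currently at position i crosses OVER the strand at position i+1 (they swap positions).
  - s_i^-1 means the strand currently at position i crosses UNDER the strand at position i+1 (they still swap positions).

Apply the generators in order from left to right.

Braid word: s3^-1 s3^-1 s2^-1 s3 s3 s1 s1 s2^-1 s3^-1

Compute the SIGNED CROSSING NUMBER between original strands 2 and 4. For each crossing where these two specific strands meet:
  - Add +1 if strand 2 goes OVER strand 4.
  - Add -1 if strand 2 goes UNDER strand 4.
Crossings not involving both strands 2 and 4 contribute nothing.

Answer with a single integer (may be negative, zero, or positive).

Answer: 0

Derivation:
Gen 1: crossing 3x4. Both 2&4? no. Sum: 0
Gen 2: crossing 4x3. Both 2&4? no. Sum: 0
Gen 3: crossing 2x3. Both 2&4? no. Sum: 0
Gen 4: 2 over 4. Both 2&4? yes. Contrib: +1. Sum: 1
Gen 5: 4 over 2. Both 2&4? yes. Contrib: -1. Sum: 0
Gen 6: crossing 1x3. Both 2&4? no. Sum: 0
Gen 7: crossing 3x1. Both 2&4? no. Sum: 0
Gen 8: crossing 3x2. Both 2&4? no. Sum: 0
Gen 9: crossing 3x4. Both 2&4? no. Sum: 0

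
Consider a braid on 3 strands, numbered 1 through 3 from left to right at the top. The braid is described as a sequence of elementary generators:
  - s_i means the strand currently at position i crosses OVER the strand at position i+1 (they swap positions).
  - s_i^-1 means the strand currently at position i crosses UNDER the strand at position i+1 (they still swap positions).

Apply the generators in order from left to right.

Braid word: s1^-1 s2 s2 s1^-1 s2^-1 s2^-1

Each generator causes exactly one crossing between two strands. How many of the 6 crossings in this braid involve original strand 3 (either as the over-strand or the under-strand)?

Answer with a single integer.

Gen 1: crossing 1x2. Involves strand 3? no. Count so far: 0
Gen 2: crossing 1x3. Involves strand 3? yes. Count so far: 1
Gen 3: crossing 3x1. Involves strand 3? yes. Count so far: 2
Gen 4: crossing 2x1. Involves strand 3? no. Count so far: 2
Gen 5: crossing 2x3. Involves strand 3? yes. Count so far: 3
Gen 6: crossing 3x2. Involves strand 3? yes. Count so far: 4

Answer: 4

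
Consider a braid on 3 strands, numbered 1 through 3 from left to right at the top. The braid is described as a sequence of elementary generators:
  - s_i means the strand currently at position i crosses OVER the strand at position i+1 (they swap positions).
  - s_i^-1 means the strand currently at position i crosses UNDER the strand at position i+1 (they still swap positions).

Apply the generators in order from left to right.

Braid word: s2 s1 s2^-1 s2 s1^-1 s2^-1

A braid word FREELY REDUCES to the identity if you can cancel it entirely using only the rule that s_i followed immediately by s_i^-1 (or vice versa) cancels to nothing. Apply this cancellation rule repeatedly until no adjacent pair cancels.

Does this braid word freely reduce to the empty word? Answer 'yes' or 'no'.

Answer: yes

Derivation:
Gen 1 (s2): push. Stack: [s2]
Gen 2 (s1): push. Stack: [s2 s1]
Gen 3 (s2^-1): push. Stack: [s2 s1 s2^-1]
Gen 4 (s2): cancels prior s2^-1. Stack: [s2 s1]
Gen 5 (s1^-1): cancels prior s1. Stack: [s2]
Gen 6 (s2^-1): cancels prior s2. Stack: []
Reduced word: (empty)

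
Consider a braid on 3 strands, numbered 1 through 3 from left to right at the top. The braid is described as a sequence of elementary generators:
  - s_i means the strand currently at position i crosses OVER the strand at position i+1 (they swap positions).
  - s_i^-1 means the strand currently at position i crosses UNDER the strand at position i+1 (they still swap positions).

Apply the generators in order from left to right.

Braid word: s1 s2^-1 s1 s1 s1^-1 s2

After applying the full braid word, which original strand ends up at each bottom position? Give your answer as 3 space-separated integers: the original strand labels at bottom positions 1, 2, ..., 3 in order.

Gen 1 (s1): strand 1 crosses over strand 2. Perm now: [2 1 3]
Gen 2 (s2^-1): strand 1 crosses under strand 3. Perm now: [2 3 1]
Gen 3 (s1): strand 2 crosses over strand 3. Perm now: [3 2 1]
Gen 4 (s1): strand 3 crosses over strand 2. Perm now: [2 3 1]
Gen 5 (s1^-1): strand 2 crosses under strand 3. Perm now: [3 2 1]
Gen 6 (s2): strand 2 crosses over strand 1. Perm now: [3 1 2]

Answer: 3 1 2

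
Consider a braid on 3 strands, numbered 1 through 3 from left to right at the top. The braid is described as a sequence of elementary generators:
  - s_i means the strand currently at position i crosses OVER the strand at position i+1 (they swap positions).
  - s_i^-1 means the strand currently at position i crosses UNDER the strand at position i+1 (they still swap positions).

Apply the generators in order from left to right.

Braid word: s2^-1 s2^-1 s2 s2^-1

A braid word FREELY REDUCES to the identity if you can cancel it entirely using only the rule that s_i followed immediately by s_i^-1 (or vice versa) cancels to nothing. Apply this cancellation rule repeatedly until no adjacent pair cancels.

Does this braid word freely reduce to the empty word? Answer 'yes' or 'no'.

Gen 1 (s2^-1): push. Stack: [s2^-1]
Gen 2 (s2^-1): push. Stack: [s2^-1 s2^-1]
Gen 3 (s2): cancels prior s2^-1. Stack: [s2^-1]
Gen 4 (s2^-1): push. Stack: [s2^-1 s2^-1]
Reduced word: s2^-1 s2^-1

Answer: no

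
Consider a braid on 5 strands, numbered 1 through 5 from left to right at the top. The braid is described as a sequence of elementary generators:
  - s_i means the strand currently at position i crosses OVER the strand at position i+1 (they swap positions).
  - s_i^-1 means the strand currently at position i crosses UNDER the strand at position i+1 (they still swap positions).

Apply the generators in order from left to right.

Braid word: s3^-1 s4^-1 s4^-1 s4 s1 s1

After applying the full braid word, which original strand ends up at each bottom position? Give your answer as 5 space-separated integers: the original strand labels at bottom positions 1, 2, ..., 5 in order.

Answer: 1 2 4 5 3

Derivation:
Gen 1 (s3^-1): strand 3 crosses under strand 4. Perm now: [1 2 4 3 5]
Gen 2 (s4^-1): strand 3 crosses under strand 5. Perm now: [1 2 4 5 3]
Gen 3 (s4^-1): strand 5 crosses under strand 3. Perm now: [1 2 4 3 5]
Gen 4 (s4): strand 3 crosses over strand 5. Perm now: [1 2 4 5 3]
Gen 5 (s1): strand 1 crosses over strand 2. Perm now: [2 1 4 5 3]
Gen 6 (s1): strand 2 crosses over strand 1. Perm now: [1 2 4 5 3]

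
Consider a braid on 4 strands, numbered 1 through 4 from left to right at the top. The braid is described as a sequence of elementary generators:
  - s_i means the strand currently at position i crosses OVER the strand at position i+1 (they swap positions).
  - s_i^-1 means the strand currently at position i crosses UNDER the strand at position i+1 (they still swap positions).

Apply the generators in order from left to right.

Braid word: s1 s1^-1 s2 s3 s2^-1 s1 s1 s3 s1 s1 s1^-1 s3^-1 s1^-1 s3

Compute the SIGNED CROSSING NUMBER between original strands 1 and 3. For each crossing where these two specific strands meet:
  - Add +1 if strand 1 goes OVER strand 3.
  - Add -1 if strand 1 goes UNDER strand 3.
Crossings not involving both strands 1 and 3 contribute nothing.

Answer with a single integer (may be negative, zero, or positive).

Answer: 0

Derivation:
Gen 1: crossing 1x2. Both 1&3? no. Sum: 0
Gen 2: crossing 2x1. Both 1&3? no. Sum: 0
Gen 3: crossing 2x3. Both 1&3? no. Sum: 0
Gen 4: crossing 2x4. Both 1&3? no. Sum: 0
Gen 5: crossing 3x4. Both 1&3? no. Sum: 0
Gen 6: crossing 1x4. Both 1&3? no. Sum: 0
Gen 7: crossing 4x1. Both 1&3? no. Sum: 0
Gen 8: crossing 3x2. Both 1&3? no. Sum: 0
Gen 9: crossing 1x4. Both 1&3? no. Sum: 0
Gen 10: crossing 4x1. Both 1&3? no. Sum: 0
Gen 11: crossing 1x4. Both 1&3? no. Sum: 0
Gen 12: crossing 2x3. Both 1&3? no. Sum: 0
Gen 13: crossing 4x1. Both 1&3? no. Sum: 0
Gen 14: crossing 3x2. Both 1&3? no. Sum: 0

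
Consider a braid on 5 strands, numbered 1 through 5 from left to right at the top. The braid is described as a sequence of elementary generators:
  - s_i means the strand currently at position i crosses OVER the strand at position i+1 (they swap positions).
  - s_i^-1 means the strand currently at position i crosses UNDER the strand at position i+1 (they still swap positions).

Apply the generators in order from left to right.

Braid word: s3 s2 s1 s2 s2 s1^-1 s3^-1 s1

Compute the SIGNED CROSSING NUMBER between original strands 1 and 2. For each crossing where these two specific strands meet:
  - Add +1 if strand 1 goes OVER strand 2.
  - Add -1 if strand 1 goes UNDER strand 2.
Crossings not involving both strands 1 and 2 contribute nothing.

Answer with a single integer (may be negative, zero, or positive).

Gen 1: crossing 3x4. Both 1&2? no. Sum: 0
Gen 2: crossing 2x4. Both 1&2? no. Sum: 0
Gen 3: crossing 1x4. Both 1&2? no. Sum: 0
Gen 4: 1 over 2. Both 1&2? yes. Contrib: +1. Sum: 1
Gen 5: 2 over 1. Both 1&2? yes. Contrib: -1. Sum: 0
Gen 6: crossing 4x1. Both 1&2? no. Sum: 0
Gen 7: crossing 2x3. Both 1&2? no. Sum: 0
Gen 8: crossing 1x4. Both 1&2? no. Sum: 0

Answer: 0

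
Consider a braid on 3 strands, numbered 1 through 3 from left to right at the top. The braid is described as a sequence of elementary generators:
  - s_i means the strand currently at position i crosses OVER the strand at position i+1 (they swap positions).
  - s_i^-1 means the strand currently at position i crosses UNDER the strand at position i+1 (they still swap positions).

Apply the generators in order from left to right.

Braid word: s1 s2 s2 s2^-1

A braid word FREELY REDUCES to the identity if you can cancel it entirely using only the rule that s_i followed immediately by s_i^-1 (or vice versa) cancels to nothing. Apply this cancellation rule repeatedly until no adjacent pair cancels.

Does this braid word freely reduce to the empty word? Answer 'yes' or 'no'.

Gen 1 (s1): push. Stack: [s1]
Gen 2 (s2): push. Stack: [s1 s2]
Gen 3 (s2): push. Stack: [s1 s2 s2]
Gen 4 (s2^-1): cancels prior s2. Stack: [s1 s2]
Reduced word: s1 s2

Answer: no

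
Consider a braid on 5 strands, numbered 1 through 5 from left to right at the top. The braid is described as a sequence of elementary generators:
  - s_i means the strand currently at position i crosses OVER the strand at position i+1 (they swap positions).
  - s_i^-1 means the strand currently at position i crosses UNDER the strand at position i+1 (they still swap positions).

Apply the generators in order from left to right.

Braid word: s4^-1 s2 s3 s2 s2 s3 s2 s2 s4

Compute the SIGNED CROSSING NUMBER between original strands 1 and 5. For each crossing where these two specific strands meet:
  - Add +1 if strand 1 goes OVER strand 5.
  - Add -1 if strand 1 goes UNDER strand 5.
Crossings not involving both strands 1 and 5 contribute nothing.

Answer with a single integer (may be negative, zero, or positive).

Gen 1: crossing 4x5. Both 1&5? no. Sum: 0
Gen 2: crossing 2x3. Both 1&5? no. Sum: 0
Gen 3: crossing 2x5. Both 1&5? no. Sum: 0
Gen 4: crossing 3x5. Both 1&5? no. Sum: 0
Gen 5: crossing 5x3. Both 1&5? no. Sum: 0
Gen 6: crossing 5x2. Both 1&5? no. Sum: 0
Gen 7: crossing 3x2. Both 1&5? no. Sum: 0
Gen 8: crossing 2x3. Both 1&5? no. Sum: 0
Gen 9: crossing 5x4. Both 1&5? no. Sum: 0

Answer: 0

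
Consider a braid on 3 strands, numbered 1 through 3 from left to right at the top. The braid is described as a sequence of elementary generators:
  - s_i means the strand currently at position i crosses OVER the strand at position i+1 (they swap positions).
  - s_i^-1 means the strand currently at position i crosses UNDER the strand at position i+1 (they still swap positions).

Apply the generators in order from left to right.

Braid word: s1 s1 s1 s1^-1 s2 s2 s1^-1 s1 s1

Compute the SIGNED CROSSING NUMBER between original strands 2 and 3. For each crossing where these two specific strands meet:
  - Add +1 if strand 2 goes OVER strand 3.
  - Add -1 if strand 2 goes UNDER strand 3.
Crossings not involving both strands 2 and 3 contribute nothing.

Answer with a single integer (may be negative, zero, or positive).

Answer: 0

Derivation:
Gen 1: crossing 1x2. Both 2&3? no. Sum: 0
Gen 2: crossing 2x1. Both 2&3? no. Sum: 0
Gen 3: crossing 1x2. Both 2&3? no. Sum: 0
Gen 4: crossing 2x1. Both 2&3? no. Sum: 0
Gen 5: 2 over 3. Both 2&3? yes. Contrib: +1. Sum: 1
Gen 6: 3 over 2. Both 2&3? yes. Contrib: -1. Sum: 0
Gen 7: crossing 1x2. Both 2&3? no. Sum: 0
Gen 8: crossing 2x1. Both 2&3? no. Sum: 0
Gen 9: crossing 1x2. Both 2&3? no. Sum: 0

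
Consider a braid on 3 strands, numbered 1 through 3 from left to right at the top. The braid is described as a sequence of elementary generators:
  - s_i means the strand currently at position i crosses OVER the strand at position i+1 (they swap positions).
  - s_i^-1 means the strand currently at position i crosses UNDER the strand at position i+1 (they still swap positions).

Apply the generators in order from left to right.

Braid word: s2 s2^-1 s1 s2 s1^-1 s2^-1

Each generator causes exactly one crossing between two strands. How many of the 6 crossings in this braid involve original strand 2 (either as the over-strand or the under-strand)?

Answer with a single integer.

Answer: 5

Derivation:
Gen 1: crossing 2x3. Involves strand 2? yes. Count so far: 1
Gen 2: crossing 3x2. Involves strand 2? yes. Count so far: 2
Gen 3: crossing 1x2. Involves strand 2? yes. Count so far: 3
Gen 4: crossing 1x3. Involves strand 2? no. Count so far: 3
Gen 5: crossing 2x3. Involves strand 2? yes. Count so far: 4
Gen 6: crossing 2x1. Involves strand 2? yes. Count so far: 5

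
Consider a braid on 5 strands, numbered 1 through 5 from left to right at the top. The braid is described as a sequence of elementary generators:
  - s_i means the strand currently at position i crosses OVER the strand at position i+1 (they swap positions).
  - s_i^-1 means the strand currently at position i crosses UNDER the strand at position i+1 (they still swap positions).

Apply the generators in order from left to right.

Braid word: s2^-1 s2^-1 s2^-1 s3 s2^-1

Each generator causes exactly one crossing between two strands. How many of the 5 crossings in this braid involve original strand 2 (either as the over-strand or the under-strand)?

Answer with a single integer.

Gen 1: crossing 2x3. Involves strand 2? yes. Count so far: 1
Gen 2: crossing 3x2. Involves strand 2? yes. Count so far: 2
Gen 3: crossing 2x3. Involves strand 2? yes. Count so far: 3
Gen 4: crossing 2x4. Involves strand 2? yes. Count so far: 4
Gen 5: crossing 3x4. Involves strand 2? no. Count so far: 4

Answer: 4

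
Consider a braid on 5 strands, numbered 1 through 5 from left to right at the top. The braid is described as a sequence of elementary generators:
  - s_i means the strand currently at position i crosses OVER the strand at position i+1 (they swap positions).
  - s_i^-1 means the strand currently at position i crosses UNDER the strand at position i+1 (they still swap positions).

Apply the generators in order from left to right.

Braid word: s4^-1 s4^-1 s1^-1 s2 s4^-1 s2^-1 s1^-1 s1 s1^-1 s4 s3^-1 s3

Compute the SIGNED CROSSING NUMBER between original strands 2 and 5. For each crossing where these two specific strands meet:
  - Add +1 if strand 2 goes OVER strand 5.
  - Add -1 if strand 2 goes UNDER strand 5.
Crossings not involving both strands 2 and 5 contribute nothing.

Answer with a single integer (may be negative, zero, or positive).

Answer: 0

Derivation:
Gen 1: crossing 4x5. Both 2&5? no. Sum: 0
Gen 2: crossing 5x4. Both 2&5? no. Sum: 0
Gen 3: crossing 1x2. Both 2&5? no. Sum: 0
Gen 4: crossing 1x3. Both 2&5? no. Sum: 0
Gen 5: crossing 4x5. Both 2&5? no. Sum: 0
Gen 6: crossing 3x1. Both 2&5? no. Sum: 0
Gen 7: crossing 2x1. Both 2&5? no. Sum: 0
Gen 8: crossing 1x2. Both 2&5? no. Sum: 0
Gen 9: crossing 2x1. Both 2&5? no. Sum: 0
Gen 10: crossing 5x4. Both 2&5? no. Sum: 0
Gen 11: crossing 3x4. Both 2&5? no. Sum: 0
Gen 12: crossing 4x3. Both 2&5? no. Sum: 0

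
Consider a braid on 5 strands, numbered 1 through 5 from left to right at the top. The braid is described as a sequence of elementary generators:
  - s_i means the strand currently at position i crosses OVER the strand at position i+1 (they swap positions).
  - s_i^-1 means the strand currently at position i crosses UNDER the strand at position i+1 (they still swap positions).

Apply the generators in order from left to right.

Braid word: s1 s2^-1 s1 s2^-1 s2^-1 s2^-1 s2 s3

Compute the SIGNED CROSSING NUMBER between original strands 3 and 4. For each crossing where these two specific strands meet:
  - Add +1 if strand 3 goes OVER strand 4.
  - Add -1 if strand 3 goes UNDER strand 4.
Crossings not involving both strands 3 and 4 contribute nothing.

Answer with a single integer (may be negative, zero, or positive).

Gen 1: crossing 1x2. Both 3&4? no. Sum: 0
Gen 2: crossing 1x3. Both 3&4? no. Sum: 0
Gen 3: crossing 2x3. Both 3&4? no. Sum: 0
Gen 4: crossing 2x1. Both 3&4? no. Sum: 0
Gen 5: crossing 1x2. Both 3&4? no. Sum: 0
Gen 6: crossing 2x1. Both 3&4? no. Sum: 0
Gen 7: crossing 1x2. Both 3&4? no. Sum: 0
Gen 8: crossing 1x4. Both 3&4? no. Sum: 0

Answer: 0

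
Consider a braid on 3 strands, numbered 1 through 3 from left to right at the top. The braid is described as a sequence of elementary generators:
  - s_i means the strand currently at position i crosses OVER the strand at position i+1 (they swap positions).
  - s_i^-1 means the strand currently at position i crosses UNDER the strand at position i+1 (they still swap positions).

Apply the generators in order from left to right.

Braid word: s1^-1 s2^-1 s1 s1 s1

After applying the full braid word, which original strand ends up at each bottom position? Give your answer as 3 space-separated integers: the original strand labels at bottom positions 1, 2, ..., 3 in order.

Gen 1 (s1^-1): strand 1 crosses under strand 2. Perm now: [2 1 3]
Gen 2 (s2^-1): strand 1 crosses under strand 3. Perm now: [2 3 1]
Gen 3 (s1): strand 2 crosses over strand 3. Perm now: [3 2 1]
Gen 4 (s1): strand 3 crosses over strand 2. Perm now: [2 3 1]
Gen 5 (s1): strand 2 crosses over strand 3. Perm now: [3 2 1]

Answer: 3 2 1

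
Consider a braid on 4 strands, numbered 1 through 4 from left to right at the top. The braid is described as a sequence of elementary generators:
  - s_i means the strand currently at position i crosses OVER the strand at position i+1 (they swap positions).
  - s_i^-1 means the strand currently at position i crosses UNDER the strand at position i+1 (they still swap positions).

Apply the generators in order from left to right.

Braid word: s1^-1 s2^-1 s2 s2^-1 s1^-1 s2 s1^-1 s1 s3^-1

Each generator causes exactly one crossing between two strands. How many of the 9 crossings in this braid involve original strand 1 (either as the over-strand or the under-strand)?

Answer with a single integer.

Gen 1: crossing 1x2. Involves strand 1? yes. Count so far: 1
Gen 2: crossing 1x3. Involves strand 1? yes. Count so far: 2
Gen 3: crossing 3x1. Involves strand 1? yes. Count so far: 3
Gen 4: crossing 1x3. Involves strand 1? yes. Count so far: 4
Gen 5: crossing 2x3. Involves strand 1? no. Count so far: 4
Gen 6: crossing 2x1. Involves strand 1? yes. Count so far: 5
Gen 7: crossing 3x1. Involves strand 1? yes. Count so far: 6
Gen 8: crossing 1x3. Involves strand 1? yes. Count so far: 7
Gen 9: crossing 2x4. Involves strand 1? no. Count so far: 7

Answer: 7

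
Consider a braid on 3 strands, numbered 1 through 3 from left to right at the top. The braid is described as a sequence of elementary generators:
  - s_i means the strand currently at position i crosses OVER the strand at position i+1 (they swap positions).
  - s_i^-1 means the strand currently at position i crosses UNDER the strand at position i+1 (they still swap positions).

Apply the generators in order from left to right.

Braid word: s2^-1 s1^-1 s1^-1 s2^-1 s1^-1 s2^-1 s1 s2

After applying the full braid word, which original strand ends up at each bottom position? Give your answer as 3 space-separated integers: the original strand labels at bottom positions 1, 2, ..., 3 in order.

Answer: 3 1 2

Derivation:
Gen 1 (s2^-1): strand 2 crosses under strand 3. Perm now: [1 3 2]
Gen 2 (s1^-1): strand 1 crosses under strand 3. Perm now: [3 1 2]
Gen 3 (s1^-1): strand 3 crosses under strand 1. Perm now: [1 3 2]
Gen 4 (s2^-1): strand 3 crosses under strand 2. Perm now: [1 2 3]
Gen 5 (s1^-1): strand 1 crosses under strand 2. Perm now: [2 1 3]
Gen 6 (s2^-1): strand 1 crosses under strand 3. Perm now: [2 3 1]
Gen 7 (s1): strand 2 crosses over strand 3. Perm now: [3 2 1]
Gen 8 (s2): strand 2 crosses over strand 1. Perm now: [3 1 2]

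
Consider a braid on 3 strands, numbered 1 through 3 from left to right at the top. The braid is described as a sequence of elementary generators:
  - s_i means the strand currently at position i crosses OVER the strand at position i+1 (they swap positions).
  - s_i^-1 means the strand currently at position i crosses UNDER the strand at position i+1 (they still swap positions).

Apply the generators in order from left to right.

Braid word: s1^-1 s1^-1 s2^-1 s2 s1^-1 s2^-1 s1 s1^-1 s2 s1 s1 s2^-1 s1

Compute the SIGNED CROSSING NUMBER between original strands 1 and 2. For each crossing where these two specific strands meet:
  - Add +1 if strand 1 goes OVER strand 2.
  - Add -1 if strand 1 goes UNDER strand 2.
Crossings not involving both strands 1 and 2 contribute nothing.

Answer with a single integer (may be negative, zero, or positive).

Gen 1: 1 under 2. Both 1&2? yes. Contrib: -1. Sum: -1
Gen 2: 2 under 1. Both 1&2? yes. Contrib: +1. Sum: 0
Gen 3: crossing 2x3. Both 1&2? no. Sum: 0
Gen 4: crossing 3x2. Both 1&2? no. Sum: 0
Gen 5: 1 under 2. Both 1&2? yes. Contrib: -1. Sum: -1
Gen 6: crossing 1x3. Both 1&2? no. Sum: -1
Gen 7: crossing 2x3. Both 1&2? no. Sum: -1
Gen 8: crossing 3x2. Both 1&2? no. Sum: -1
Gen 9: crossing 3x1. Both 1&2? no. Sum: -1
Gen 10: 2 over 1. Both 1&2? yes. Contrib: -1. Sum: -2
Gen 11: 1 over 2. Both 1&2? yes. Contrib: +1. Sum: -1
Gen 12: crossing 1x3. Both 1&2? no. Sum: -1
Gen 13: crossing 2x3. Both 1&2? no. Sum: -1

Answer: -1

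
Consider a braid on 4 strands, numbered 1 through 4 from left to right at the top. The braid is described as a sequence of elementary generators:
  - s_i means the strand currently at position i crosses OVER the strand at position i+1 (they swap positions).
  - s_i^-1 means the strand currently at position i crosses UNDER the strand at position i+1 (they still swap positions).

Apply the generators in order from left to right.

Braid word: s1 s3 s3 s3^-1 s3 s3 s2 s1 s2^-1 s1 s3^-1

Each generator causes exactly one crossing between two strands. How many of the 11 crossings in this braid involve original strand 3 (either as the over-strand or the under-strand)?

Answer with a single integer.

Answer: 6

Derivation:
Gen 1: crossing 1x2. Involves strand 3? no. Count so far: 0
Gen 2: crossing 3x4. Involves strand 3? yes. Count so far: 1
Gen 3: crossing 4x3. Involves strand 3? yes. Count so far: 2
Gen 4: crossing 3x4. Involves strand 3? yes. Count so far: 3
Gen 5: crossing 4x3. Involves strand 3? yes. Count so far: 4
Gen 6: crossing 3x4. Involves strand 3? yes. Count so far: 5
Gen 7: crossing 1x4. Involves strand 3? no. Count so far: 5
Gen 8: crossing 2x4. Involves strand 3? no. Count so far: 5
Gen 9: crossing 2x1. Involves strand 3? no. Count so far: 5
Gen 10: crossing 4x1. Involves strand 3? no. Count so far: 5
Gen 11: crossing 2x3. Involves strand 3? yes. Count so far: 6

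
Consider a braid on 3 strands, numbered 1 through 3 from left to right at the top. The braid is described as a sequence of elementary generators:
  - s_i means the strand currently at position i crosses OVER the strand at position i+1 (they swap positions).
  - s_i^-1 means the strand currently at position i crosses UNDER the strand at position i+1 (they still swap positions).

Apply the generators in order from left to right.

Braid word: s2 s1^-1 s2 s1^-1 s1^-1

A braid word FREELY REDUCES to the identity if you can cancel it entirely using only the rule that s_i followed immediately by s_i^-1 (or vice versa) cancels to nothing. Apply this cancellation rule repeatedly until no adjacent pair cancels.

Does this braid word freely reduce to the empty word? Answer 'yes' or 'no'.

Gen 1 (s2): push. Stack: [s2]
Gen 2 (s1^-1): push. Stack: [s2 s1^-1]
Gen 3 (s2): push. Stack: [s2 s1^-1 s2]
Gen 4 (s1^-1): push. Stack: [s2 s1^-1 s2 s1^-1]
Gen 5 (s1^-1): push. Stack: [s2 s1^-1 s2 s1^-1 s1^-1]
Reduced word: s2 s1^-1 s2 s1^-1 s1^-1

Answer: no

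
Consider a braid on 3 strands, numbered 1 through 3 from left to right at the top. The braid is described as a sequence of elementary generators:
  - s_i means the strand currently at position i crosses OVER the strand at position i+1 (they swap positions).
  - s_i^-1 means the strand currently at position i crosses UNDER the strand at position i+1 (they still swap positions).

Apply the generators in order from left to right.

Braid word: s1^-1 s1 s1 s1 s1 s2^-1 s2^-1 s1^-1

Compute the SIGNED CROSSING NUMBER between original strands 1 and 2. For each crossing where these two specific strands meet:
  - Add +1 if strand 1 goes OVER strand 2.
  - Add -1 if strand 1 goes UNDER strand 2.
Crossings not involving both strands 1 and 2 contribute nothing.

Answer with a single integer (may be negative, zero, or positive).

Answer: 0

Derivation:
Gen 1: 1 under 2. Both 1&2? yes. Contrib: -1. Sum: -1
Gen 2: 2 over 1. Both 1&2? yes. Contrib: -1. Sum: -2
Gen 3: 1 over 2. Both 1&2? yes. Contrib: +1. Sum: -1
Gen 4: 2 over 1. Both 1&2? yes. Contrib: -1. Sum: -2
Gen 5: 1 over 2. Both 1&2? yes. Contrib: +1. Sum: -1
Gen 6: crossing 1x3. Both 1&2? no. Sum: -1
Gen 7: crossing 3x1. Both 1&2? no. Sum: -1
Gen 8: 2 under 1. Both 1&2? yes. Contrib: +1. Sum: 0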